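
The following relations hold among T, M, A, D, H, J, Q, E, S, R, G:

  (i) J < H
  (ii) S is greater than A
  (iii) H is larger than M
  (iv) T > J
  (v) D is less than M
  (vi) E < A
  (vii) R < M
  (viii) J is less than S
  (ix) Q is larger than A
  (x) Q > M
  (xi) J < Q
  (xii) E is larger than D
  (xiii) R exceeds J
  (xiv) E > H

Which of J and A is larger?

A

Following the relations from J: J < R < M < H < E < A.
So J < A; A is the larger of the two.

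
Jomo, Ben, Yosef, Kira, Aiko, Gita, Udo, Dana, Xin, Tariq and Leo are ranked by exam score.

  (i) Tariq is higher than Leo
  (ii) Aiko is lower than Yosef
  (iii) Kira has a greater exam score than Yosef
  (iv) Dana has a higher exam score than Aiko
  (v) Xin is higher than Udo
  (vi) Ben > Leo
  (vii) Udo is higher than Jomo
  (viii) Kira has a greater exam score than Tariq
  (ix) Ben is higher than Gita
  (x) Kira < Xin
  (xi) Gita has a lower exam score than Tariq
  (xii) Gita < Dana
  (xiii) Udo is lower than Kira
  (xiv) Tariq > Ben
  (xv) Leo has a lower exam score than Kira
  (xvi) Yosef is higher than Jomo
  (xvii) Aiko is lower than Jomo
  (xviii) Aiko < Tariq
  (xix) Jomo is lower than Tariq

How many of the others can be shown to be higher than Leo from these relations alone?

From Leo the given relations immediately reach Ben, Tariq, Kira.
From those, Xin — 4 in total.
Nothing else is reachable above Leo; 4 in all.

4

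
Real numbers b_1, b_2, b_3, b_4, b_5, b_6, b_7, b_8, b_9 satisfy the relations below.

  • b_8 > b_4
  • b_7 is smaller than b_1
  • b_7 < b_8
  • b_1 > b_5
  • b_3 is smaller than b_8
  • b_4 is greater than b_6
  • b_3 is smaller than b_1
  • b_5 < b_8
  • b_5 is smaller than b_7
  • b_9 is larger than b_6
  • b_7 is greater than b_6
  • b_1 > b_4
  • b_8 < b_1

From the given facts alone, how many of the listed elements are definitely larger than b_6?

5

The elements the relations force above b_6 are b_9, b_7, b_4, b_8, b_1 — no chain reaches any other.
That is 5.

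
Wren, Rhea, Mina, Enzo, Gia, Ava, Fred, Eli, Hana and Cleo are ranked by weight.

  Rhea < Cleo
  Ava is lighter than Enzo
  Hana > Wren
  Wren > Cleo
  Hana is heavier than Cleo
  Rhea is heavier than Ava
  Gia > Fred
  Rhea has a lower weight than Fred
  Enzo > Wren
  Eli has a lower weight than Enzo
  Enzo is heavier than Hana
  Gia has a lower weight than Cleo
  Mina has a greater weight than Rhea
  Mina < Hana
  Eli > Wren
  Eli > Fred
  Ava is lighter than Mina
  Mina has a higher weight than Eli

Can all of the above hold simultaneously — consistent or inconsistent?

The single ordering Ava < Rhea < Fred < Gia < Cleo < Wren < Eli < Mina < Hana < Enzo satisfies every listed relation, so no contradiction arises.

consistent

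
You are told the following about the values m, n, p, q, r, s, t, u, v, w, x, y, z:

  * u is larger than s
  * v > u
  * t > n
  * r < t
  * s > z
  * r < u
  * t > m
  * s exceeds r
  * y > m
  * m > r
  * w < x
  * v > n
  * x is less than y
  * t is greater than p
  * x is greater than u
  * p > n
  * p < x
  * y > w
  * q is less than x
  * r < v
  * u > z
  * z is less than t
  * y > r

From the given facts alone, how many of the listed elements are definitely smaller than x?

8

From x the given relations immediately reach q, p, u, w.
From those, z, r, s, n — 8 in total.
Nothing else is reachable below x; 8 in all.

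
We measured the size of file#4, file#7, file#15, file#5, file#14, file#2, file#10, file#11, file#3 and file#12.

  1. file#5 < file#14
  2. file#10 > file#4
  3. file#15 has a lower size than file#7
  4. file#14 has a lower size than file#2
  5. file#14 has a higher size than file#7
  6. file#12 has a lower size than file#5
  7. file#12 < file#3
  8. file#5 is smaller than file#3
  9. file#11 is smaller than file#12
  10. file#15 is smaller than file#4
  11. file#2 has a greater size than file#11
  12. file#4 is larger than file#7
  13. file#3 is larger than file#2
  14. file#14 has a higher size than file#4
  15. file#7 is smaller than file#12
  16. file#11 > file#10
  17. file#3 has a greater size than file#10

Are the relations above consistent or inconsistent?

consistent

Every relation is compatible with file#15 < file#7 < file#4 < file#10 < file#11 < file#12 < file#5 < file#14 < file#2 < file#3; the set is consistent.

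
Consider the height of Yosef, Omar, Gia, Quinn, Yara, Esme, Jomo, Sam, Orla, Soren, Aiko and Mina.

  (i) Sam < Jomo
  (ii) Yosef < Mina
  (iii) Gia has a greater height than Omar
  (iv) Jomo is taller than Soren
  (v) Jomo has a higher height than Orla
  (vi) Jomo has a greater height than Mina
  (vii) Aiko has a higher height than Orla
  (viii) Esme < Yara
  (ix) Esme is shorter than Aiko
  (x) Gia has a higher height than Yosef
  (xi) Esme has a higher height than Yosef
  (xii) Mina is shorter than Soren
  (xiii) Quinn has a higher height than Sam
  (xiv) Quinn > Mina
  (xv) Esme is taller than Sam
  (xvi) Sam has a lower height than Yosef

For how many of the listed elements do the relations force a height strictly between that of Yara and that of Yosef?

The relations place Yosef below Yara. An element lies strictly between them when it is forced above Yosef and also forced below Yara.
Above Yosef: {Mina, Esme, Soren, Jomo, Quinn, Aiko, Gia}. Below Yara: {Sam, Esme}.
Intersection: {Esme} — 1.

1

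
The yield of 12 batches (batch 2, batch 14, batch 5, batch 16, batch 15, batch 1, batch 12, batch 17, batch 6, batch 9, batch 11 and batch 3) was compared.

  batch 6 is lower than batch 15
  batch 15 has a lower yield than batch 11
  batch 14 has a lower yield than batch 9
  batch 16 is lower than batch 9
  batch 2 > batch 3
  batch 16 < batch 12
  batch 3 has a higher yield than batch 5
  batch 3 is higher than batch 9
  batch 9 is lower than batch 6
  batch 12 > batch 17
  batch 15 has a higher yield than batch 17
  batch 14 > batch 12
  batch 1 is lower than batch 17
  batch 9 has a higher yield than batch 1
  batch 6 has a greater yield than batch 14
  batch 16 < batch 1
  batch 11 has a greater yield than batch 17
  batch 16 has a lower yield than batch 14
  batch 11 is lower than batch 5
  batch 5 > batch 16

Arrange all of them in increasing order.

batch 16 < batch 1 < batch 17 < batch 12 < batch 14 < batch 9 < batch 6 < batch 15 < batch 11 < batch 5 < batch 3 < batch 2

Nothing is placed below batch 16, so it is least; from there batch 16 < batch 1; batch 1 < batch 17; batch 17 < batch 12; batch 12 < batch 14; batch 14 < batch 9; batch 9 < batch 6; batch 6 < batch 15; batch 15 < batch 11; batch 11 < batch 5; batch 5 < batch 3; batch 3 < batch 2, each given directly.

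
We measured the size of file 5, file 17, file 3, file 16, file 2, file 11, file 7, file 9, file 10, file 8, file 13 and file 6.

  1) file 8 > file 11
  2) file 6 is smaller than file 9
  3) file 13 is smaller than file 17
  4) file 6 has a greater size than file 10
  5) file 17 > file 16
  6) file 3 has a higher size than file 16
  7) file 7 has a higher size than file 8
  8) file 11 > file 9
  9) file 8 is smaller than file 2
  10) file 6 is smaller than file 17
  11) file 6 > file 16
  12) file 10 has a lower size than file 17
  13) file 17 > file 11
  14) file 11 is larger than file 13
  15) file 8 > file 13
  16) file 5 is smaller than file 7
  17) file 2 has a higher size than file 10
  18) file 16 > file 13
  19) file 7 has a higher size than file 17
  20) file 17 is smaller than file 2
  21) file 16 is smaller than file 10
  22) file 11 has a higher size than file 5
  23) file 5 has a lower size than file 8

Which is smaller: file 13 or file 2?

file 13 < file 16 and file 16 < file 10 give file 13 < file 10.
Then file 10 < file 6 extends the chain to file 6.
Then file 6 < file 9 extends the chain to file 9.
With file 9 < file 11: file 13 < file 16 < file 10 < file 6 < file 9 < file 11.
With file 11 < file 8: file 13 < file 16 < file 10 < file 6 < file 9 < file 11 < file 8.
Then file 8 < file 2 extends the chain to file 2.
So file 13 < file 2; file 13 is the smaller of the two.

file 13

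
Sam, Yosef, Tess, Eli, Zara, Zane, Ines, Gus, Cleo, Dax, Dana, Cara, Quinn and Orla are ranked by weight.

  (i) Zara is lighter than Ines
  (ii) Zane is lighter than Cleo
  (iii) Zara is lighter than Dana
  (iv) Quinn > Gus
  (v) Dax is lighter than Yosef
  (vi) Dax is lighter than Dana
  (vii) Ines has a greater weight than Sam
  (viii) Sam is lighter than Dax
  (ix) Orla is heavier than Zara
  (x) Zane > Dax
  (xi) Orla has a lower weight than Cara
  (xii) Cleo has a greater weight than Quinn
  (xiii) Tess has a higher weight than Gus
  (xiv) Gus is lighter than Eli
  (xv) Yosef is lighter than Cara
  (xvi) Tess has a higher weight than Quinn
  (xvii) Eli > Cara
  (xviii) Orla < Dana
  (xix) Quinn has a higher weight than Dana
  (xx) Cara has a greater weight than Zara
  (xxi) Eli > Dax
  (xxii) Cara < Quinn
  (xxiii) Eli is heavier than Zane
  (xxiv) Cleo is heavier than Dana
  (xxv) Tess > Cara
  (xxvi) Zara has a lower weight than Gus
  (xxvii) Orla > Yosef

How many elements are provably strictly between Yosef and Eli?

2

The relations place Yosef below Eli. An element lies strictly between them when it is forced above Yosef and also forced below Eli.
Above Yosef: {Orla, Dana, Cara, Quinn, Cleo, Tess}. Below Eli: {Zara, Sam, Dax, Zane, Orla, Gus, Cara}.
Intersection: {Orla, Cara} — 2.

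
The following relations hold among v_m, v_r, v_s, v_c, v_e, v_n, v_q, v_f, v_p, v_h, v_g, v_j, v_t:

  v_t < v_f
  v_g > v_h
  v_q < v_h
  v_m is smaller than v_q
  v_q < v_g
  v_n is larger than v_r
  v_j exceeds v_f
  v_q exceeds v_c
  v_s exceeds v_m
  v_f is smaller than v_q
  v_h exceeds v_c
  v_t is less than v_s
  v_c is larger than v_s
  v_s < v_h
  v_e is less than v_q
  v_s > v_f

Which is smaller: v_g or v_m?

v_m < v_s < v_c < v_q < v_h < v_g, by transitivity through v_s, v_c, v_q, v_h.
So v_m < v_g; v_m is the smaller of the two.

v_m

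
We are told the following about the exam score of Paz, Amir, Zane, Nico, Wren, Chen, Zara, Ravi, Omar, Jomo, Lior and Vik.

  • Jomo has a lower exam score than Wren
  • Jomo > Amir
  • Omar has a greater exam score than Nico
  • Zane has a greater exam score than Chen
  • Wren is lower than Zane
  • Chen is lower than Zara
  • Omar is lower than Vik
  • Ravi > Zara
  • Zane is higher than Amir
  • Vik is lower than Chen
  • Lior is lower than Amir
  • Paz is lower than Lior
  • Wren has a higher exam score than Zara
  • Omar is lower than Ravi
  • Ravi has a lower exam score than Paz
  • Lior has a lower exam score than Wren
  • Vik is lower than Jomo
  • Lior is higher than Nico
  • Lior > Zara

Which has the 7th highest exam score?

Ravi

Chaining the given pairs: Nico < Omar < Vik < Chen < Zara < Ravi < Paz < Lior < Amir < Jomo < Wren < Zane.
Counting 7 from the largest end gives Ravi.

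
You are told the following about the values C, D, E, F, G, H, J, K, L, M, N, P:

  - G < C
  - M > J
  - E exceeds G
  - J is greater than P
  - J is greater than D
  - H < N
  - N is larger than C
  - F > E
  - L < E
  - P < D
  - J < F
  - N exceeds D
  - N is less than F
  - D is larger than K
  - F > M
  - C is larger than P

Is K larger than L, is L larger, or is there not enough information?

undetermined

Following every chain through K: above K we get D, J, M, N, F.
L is not reached, and no chain runs the other way from L to K.
So the given relations leave the order of K and L undetermined.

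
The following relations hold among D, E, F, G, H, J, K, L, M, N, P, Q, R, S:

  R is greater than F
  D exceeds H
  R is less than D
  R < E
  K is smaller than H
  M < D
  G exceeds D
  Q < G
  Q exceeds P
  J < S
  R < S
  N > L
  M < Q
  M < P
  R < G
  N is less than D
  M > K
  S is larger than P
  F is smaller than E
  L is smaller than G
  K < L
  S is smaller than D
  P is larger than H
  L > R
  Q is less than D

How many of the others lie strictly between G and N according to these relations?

The relations place N below G. An element lies strictly between them when it is forced above N and also forced below G.
Above N: {D}. Below G: {F, K, J, H, M, R, L, P, Q, S, D}.
Intersection: {D} — 1.

1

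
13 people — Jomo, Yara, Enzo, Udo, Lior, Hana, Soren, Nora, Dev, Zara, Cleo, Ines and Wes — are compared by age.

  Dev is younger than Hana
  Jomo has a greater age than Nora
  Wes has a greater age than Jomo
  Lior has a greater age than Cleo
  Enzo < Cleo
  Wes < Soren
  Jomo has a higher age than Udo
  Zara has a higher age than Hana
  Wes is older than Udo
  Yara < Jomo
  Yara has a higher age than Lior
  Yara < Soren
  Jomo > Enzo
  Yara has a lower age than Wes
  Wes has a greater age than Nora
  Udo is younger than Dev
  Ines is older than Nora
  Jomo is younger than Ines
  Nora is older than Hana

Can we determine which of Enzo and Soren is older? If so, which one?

Soren

Following the relations from Enzo: Enzo < Cleo < Lior < Yara < Jomo < Wes < Soren.
So Soren is older.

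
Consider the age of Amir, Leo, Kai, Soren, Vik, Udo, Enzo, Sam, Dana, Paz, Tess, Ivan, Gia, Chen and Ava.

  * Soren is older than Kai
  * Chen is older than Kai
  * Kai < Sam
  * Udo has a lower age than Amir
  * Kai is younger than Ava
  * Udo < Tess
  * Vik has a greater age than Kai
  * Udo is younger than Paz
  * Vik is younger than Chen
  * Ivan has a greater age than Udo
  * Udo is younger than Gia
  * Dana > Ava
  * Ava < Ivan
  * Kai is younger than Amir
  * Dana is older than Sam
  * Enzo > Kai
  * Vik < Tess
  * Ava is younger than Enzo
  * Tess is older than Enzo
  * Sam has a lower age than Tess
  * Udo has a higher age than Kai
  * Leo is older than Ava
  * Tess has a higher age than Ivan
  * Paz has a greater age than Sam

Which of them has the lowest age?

Kai

Chaining upward from Kai: directly above it, Udo, Soren, Ava, Vik, Sam, Enzo, Chen, Amir; then Gia, Ivan, Leo, Paz, Tess, Dana.
That covers every other element, and nothing is given below Kai, so Kai is the lowest age.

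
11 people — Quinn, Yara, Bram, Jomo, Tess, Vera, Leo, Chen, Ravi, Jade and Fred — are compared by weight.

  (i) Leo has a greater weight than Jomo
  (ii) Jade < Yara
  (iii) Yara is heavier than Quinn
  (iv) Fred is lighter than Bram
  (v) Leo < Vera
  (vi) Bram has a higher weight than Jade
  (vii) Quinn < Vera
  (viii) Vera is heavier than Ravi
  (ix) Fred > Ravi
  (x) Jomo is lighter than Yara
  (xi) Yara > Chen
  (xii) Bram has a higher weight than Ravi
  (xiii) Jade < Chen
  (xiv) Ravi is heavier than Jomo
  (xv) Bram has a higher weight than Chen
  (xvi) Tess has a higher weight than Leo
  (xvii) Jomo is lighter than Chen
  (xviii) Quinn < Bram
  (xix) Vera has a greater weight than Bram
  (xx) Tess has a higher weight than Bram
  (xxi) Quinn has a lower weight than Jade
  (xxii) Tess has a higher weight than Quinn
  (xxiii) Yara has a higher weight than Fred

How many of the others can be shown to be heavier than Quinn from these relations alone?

6

From Quinn the given relations immediately reach Jade, Bram, Tess, Vera, Yara.
From those, Chen — 6 in total.
Nothing else is reachable above Quinn; 6 in all.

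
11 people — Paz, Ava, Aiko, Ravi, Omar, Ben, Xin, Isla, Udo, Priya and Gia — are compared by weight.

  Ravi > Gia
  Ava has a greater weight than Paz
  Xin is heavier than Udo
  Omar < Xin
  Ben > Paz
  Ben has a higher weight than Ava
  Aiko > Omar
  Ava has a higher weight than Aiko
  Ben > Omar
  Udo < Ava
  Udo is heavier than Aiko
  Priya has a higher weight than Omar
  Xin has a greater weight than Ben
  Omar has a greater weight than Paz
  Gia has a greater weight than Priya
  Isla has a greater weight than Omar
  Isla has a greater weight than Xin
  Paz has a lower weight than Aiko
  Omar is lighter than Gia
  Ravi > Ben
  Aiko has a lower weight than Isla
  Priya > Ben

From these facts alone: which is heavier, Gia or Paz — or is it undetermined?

Paz < Omar < Aiko < Udo < Ava < Ben < Priya < Gia, by transitivity through Omar, Aiko, Udo, Ava, Ben, Priya.
So Gia is heavier.

Gia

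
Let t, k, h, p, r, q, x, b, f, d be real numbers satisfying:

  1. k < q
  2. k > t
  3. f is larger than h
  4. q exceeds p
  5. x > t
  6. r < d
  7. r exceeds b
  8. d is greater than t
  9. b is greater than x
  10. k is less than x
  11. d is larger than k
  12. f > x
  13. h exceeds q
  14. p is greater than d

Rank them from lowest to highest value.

The consecutive links are each given: t < k; k < x; x < b; b < r; r < d; d < p; p < q; q < h; h < f.

t < k < x < b < r < d < p < q < h < f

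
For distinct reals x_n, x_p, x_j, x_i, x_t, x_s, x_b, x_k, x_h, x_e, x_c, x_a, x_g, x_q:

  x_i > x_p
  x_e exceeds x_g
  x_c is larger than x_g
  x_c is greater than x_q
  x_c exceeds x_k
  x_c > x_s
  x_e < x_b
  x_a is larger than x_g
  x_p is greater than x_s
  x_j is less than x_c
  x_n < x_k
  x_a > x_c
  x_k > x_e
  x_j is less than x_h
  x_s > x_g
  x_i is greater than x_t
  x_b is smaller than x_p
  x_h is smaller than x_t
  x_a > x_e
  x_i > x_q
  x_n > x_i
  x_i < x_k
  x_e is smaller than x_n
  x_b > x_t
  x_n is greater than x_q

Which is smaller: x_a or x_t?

x_t

Chaining the given relations: x_t < x_b < x_p < x_i < x_n < x_k < x_c < x_a.
So x_t < x_a; x_t is the smaller of the two.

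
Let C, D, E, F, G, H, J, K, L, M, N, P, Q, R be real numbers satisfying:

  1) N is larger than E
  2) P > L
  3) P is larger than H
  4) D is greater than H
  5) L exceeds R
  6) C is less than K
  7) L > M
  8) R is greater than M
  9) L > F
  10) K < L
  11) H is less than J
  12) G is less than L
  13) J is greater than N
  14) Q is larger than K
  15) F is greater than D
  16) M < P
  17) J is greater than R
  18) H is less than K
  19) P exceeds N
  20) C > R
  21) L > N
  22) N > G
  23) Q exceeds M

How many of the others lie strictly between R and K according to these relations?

The relations place R below K. An element lies strictly between them when it is forced above R and also forced below K.
Above R: {C, L, P, J, Q}. Below K: {M, H, C}.
Intersection: {C} — 1.

1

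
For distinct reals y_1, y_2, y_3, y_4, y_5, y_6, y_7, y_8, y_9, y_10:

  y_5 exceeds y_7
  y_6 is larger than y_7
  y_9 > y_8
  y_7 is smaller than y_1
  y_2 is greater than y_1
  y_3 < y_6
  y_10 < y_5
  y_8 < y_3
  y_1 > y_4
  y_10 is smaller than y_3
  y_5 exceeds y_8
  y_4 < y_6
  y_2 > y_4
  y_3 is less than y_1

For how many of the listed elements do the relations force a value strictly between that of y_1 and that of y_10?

1

Chaining upward from y_10 reaches: y_3, y_5, y_6, y_2.
Chaining downward from y_1 reaches: y_7, y_8, y_3, y_4.
Strictly between y_10 and y_1 are those in both lists: y_3 — 1 element.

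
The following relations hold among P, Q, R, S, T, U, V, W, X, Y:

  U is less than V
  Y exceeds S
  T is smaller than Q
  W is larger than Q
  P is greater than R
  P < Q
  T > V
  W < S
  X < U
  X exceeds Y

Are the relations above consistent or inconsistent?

inconsistent

Chaining the given relations yields Q < W < S < Y < X < U < V < T, so Q < T. But one relation states T < Q. These cannot both hold.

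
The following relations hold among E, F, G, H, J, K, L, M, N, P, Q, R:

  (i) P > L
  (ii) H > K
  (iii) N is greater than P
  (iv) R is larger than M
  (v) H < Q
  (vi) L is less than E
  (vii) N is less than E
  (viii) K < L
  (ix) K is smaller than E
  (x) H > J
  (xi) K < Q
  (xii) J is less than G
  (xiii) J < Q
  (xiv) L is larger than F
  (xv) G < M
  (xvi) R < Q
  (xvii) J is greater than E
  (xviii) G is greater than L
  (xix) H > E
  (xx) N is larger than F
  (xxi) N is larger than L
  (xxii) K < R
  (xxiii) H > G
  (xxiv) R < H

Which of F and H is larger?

H

Link the given pairs in sequence: F < L; L < P; P < N; N < E; E < J; J < G; G < M; M < R; R < H.
Chaining these gives F < L < P < N < E < J < G < M < R < H.
So F < H; H is the larger of the two.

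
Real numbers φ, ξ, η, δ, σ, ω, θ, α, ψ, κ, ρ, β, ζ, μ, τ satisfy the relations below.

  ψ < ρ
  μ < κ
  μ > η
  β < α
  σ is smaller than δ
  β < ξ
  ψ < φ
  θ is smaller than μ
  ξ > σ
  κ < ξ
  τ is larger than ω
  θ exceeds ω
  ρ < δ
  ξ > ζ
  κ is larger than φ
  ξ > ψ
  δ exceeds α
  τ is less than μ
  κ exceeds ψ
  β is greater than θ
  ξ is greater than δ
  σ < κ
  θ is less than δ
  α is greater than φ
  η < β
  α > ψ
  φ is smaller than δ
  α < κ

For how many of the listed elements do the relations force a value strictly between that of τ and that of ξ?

Chaining upward from τ reaches: μ, κ.
Chaining downward from ξ reaches: ψ, η, ω, σ, θ, β, ζ, φ, α, μ, κ, ρ, δ.
Strictly between τ and ξ are those in both lists: μ, κ — 2 elements.

2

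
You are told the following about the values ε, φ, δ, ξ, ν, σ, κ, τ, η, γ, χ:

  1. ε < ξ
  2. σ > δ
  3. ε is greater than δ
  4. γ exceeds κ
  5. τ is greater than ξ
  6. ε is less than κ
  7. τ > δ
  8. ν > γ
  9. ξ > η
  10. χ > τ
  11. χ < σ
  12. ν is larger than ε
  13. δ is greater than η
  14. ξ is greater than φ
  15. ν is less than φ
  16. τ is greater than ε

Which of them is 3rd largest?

Chaining the given pairs: η < δ < ε < κ < γ < ν < φ < ξ < τ < χ < σ.
Counting 3 from the largest end gives τ.

τ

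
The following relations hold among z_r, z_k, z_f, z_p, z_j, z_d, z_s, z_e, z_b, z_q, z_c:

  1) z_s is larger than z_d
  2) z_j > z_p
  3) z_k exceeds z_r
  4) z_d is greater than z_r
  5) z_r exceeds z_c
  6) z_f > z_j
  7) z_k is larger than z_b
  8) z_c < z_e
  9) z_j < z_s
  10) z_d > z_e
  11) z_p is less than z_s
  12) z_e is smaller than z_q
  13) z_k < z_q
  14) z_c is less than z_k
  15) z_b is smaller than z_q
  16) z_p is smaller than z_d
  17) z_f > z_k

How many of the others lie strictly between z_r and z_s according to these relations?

The relations place z_r below z_s. An element lies strictly between them when it is forced above z_r and also forced below z_s.
Above z_r: {z_k, z_q, z_d, z_f}. Below z_s: {z_c, z_e, z_p, z_d, z_j}.
Intersection: {z_d} — 1.

1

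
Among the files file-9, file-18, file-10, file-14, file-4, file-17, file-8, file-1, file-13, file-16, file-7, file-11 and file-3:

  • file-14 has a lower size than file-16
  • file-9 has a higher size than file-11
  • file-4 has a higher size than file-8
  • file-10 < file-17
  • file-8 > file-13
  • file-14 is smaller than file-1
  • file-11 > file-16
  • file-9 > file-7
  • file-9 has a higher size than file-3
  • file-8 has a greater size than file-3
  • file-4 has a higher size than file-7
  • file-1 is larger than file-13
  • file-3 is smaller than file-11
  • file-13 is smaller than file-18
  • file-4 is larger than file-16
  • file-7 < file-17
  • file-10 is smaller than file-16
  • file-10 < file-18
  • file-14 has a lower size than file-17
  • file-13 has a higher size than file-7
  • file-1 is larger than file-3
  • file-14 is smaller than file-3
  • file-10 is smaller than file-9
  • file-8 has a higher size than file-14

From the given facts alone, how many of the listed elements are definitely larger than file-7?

7

The elements the relations force above file-7 are file-13, file-17, file-18, file-1, file-8, file-4, file-9 — no chain reaches any other.
That is 7.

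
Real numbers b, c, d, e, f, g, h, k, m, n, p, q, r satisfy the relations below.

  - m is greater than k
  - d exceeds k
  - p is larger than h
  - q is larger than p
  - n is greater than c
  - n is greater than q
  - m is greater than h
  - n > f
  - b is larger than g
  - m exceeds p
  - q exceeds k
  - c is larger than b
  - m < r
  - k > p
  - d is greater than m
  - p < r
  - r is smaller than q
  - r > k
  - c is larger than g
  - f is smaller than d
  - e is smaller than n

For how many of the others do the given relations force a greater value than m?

4

From m the given relations immediately reach r, d.
From those, q — 3 in total.
From those, n — 4 in total.
Nothing else is reachable above m; 4 in all.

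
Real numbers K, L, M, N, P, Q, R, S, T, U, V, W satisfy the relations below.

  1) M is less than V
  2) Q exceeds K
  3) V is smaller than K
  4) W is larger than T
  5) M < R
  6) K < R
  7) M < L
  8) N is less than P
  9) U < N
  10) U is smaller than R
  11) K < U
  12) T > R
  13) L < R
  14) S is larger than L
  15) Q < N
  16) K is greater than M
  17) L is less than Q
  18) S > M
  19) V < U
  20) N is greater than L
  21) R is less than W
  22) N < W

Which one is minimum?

V is not least since M < V; K is not least since M < K; U is not least since V < U; L is not least since M < L; S is not least since M < S; Q is not least since L < Q; R is not least since U < R; N is not least since Q < N; T is not least since R < T; P is not least since N < P; W is not least since T < W.
Only M has nothing below it, so M is the minimum.

M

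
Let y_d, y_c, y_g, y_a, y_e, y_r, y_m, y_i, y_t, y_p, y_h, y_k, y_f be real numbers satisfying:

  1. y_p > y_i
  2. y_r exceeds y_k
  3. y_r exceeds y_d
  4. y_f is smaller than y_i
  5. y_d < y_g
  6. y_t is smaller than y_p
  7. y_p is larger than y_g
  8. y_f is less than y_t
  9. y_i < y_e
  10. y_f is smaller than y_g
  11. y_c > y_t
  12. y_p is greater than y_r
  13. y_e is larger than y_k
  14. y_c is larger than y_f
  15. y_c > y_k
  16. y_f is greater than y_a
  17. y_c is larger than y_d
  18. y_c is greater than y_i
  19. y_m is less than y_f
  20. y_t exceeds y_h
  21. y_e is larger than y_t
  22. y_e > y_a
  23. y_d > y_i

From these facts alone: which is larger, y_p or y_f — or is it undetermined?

y_p

The relevant relations are y_f < y_i; y_i < y_d; y_d < y_r; y_r < y_p.
Chaining these gives y_f < y_i < y_d < y_r < y_p.
So y_p is larger.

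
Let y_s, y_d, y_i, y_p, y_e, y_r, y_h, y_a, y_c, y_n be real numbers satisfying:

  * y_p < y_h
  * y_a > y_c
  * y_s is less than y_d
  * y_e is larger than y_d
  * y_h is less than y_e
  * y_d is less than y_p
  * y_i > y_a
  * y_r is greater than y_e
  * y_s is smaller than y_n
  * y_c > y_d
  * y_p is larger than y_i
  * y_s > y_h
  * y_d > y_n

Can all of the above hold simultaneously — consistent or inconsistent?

We have y_h < y_s stated directly, yet also y_s < y_n < y_d < y_c < y_a < y_i < y_p < y_h by chaining the others — so y_s < y_h. Contradiction.

inconsistent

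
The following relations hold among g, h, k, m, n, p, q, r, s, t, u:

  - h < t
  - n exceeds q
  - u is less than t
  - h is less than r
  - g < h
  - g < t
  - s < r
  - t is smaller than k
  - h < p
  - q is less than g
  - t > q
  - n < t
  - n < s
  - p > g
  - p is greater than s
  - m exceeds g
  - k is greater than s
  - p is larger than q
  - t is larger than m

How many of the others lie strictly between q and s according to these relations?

1

Chaining upward from q reaches: g, n, h, m, r, t, p, k.
Chaining downward from s reaches: n.
Strictly between q and s are those in both lists: n — 1 element.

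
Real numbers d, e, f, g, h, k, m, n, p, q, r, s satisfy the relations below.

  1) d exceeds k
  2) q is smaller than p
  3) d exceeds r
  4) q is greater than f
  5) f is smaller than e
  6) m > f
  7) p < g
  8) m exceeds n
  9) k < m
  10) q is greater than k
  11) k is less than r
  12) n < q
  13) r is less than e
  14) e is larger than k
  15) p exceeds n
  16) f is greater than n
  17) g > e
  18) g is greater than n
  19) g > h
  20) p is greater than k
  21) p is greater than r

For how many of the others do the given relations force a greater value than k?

7

From k the given relations immediately reach r, m, e, q, d, p.
From those, g — 7 in total.
No other element is forced above k by the given relations, so the count is 7.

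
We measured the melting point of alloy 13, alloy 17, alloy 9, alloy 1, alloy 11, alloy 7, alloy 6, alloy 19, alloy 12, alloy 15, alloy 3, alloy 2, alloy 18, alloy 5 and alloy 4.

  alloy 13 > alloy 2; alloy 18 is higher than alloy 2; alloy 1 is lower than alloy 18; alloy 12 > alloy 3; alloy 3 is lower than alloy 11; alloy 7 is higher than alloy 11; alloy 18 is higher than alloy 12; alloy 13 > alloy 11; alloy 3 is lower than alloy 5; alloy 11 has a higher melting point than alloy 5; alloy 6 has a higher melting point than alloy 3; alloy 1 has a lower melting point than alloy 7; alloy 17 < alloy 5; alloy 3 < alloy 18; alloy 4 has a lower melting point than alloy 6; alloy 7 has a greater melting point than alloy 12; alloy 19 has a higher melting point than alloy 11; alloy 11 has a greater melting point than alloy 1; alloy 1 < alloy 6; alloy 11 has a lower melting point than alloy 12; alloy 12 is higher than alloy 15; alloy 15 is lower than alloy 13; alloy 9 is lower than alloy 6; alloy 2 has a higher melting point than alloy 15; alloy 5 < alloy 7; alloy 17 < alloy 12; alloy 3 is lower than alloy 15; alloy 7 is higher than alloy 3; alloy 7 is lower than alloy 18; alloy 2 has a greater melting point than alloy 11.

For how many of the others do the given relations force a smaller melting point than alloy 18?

Directly below alloy 18: alloy 3, alloy 1, alloy 2, alloy 12, alloy 7.
One step further: alloy 15, alloy 17, alloy 5, alloy 11 (9 so far).
No other element is forced below alloy 18 by the given relations, so the count is 9.

9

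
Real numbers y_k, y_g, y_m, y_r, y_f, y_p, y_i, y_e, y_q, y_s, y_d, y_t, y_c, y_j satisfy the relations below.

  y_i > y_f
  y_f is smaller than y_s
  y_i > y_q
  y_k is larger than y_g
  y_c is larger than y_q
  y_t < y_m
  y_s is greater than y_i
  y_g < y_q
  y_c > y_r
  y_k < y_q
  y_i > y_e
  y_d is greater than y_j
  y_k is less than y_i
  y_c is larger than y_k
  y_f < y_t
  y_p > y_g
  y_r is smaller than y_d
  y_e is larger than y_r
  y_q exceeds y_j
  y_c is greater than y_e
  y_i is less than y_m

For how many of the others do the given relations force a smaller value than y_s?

8

From y_s the given relations immediately reach y_f, y_i.
From those, y_k, y_e, y_q — 5 in total.
From those, y_g, y_j, y_r — 8 in total.
No other element is forced below y_s by the given relations, so the count is 8.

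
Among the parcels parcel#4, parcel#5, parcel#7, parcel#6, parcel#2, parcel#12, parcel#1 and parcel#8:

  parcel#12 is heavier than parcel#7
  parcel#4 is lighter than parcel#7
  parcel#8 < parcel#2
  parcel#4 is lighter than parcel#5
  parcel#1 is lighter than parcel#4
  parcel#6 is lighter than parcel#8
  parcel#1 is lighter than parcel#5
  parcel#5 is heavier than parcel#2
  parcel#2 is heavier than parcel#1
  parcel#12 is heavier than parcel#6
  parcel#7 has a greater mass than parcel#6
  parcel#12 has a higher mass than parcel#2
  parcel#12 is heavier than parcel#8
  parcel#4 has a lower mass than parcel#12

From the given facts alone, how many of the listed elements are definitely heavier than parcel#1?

The elements the relations force above parcel#1 are parcel#4, parcel#2, parcel#7, parcel#12, parcel#5 — no chain reaches any other.
That is 5.

5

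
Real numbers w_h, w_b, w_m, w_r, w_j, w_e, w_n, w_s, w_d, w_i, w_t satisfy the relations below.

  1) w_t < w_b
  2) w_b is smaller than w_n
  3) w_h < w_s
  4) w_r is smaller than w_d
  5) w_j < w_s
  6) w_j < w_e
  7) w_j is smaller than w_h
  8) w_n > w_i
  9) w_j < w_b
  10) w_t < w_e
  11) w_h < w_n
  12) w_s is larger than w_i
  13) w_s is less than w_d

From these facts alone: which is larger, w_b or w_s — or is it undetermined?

undetermined

Following every chain through w_b: above w_b we get w_n; below w_b we get w_j, w_t.
w_s is not reached, and no chain runs the other way from w_s to w_b.
So the given relations leave the order of w_b and w_s undetermined.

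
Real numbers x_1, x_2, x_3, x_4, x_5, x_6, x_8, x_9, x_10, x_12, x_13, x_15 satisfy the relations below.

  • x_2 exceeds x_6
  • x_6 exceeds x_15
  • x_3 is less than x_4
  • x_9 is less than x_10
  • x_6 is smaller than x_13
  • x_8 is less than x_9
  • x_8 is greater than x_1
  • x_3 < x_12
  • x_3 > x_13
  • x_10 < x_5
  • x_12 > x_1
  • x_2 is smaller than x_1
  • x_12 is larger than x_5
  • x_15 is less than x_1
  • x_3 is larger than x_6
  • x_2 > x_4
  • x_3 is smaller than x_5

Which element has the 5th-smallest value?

x_4

The consecutive relations fix a unique order: x_15 < x_6 < x_13 < x_3 < x_4 < x_2 < x_1 < x_8 < x_9 < x_10 < x_5 < x_12.
Counting 5 from the smallest end gives x_4.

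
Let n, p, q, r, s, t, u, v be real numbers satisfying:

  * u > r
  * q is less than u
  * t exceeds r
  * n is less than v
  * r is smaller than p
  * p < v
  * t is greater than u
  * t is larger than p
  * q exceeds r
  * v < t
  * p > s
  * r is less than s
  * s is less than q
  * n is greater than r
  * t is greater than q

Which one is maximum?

t

Chaining downward from t: directly below it, r, q, u, p, v; then s, n.
That covers every other element, and nothing is given above t, so t is the maximum.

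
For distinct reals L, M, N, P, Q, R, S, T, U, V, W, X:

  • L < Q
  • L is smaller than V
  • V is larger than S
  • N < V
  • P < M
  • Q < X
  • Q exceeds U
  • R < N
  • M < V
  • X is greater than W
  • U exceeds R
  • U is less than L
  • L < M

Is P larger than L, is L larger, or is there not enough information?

undetermined

Following every chain through P: above P we get M, V.
L is not reached, and no chain runs the other way from L to P.
So the given relations leave the order of P and L undetermined.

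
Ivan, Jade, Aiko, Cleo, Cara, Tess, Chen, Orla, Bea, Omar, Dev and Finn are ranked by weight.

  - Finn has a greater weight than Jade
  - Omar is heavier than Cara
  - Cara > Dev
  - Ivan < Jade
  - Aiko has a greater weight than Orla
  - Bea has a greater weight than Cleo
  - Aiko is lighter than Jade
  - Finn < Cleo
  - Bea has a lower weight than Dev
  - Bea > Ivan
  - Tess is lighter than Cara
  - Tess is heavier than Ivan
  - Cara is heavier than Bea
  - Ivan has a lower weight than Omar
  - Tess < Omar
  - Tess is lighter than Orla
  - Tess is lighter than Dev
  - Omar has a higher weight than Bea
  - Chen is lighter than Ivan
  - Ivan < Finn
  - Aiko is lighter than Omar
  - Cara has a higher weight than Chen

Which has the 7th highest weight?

The consecutive relations fix a unique order: Chen < Ivan < Tess < Orla < Aiko < Jade < Finn < Cleo < Bea < Dev < Cara < Omar.
The 7th largest is Jade.

Jade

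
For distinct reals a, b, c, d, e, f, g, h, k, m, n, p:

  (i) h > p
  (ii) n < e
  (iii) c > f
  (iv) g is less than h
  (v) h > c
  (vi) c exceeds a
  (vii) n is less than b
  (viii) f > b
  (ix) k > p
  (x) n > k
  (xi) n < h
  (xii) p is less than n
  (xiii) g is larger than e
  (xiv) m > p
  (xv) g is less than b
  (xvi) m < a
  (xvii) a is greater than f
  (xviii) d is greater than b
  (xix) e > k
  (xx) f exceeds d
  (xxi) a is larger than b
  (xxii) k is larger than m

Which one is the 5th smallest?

e

Chaining the given pairs: p < m < k < n < e < g < b < d < f < a < c < h.
Counting 5 from the smallest end gives e.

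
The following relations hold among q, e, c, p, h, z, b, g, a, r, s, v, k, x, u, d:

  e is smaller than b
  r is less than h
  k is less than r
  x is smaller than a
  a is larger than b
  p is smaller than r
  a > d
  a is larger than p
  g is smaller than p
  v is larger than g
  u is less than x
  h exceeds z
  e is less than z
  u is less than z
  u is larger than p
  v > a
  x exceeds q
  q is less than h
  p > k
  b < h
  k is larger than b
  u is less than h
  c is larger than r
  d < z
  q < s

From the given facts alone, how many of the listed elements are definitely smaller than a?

9

The elements the relations force below a are e, g, b, k, p, u, q, d, x — no chain reaches any other.
That is 9.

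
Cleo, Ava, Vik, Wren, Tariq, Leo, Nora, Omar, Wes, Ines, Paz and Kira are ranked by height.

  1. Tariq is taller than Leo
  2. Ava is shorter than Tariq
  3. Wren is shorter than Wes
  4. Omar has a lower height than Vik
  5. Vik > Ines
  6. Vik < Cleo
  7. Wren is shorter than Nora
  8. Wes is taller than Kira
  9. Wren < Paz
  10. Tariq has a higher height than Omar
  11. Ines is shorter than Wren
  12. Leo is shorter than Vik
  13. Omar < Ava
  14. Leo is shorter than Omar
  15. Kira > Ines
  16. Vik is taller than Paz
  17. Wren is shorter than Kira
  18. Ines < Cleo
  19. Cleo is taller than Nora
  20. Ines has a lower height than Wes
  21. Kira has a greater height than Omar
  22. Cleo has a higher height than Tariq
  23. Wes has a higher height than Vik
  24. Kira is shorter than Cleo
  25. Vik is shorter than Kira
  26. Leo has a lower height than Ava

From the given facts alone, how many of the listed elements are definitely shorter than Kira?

6

The elements the relations force below Kira are Leo, Omar, Ines, Wren, Paz, Vik — no chain reaches any other.
That is 6.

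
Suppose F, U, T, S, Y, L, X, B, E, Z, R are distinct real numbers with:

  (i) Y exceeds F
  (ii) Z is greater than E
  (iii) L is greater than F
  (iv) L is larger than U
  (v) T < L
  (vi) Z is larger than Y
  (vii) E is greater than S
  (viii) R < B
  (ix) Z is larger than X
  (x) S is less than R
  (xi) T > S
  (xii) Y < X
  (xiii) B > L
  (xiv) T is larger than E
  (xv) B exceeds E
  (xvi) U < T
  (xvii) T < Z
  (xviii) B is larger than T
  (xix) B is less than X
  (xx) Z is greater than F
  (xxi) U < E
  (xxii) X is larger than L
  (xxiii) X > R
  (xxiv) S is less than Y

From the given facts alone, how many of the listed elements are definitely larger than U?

Directly above U: E, T, L.
One step further: B, X, Z (6 so far).
Nothing else is reachable above U; 6 in all.

6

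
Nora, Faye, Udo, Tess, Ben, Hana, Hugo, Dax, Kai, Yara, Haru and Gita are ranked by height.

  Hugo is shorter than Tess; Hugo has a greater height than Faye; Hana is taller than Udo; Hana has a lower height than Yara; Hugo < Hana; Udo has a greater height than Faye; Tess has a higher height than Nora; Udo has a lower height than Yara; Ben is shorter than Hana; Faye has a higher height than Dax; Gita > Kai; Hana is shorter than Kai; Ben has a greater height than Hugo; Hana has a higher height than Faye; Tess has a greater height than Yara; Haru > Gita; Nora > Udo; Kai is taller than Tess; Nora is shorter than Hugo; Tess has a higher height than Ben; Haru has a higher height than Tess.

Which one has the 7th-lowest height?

Hana

Chaining the given pairs: Dax < Faye < Udo < Nora < Hugo < Ben < Hana < Yara < Tess < Kai < Gita < Haru.
Counting 7 from the smallest end gives Hana.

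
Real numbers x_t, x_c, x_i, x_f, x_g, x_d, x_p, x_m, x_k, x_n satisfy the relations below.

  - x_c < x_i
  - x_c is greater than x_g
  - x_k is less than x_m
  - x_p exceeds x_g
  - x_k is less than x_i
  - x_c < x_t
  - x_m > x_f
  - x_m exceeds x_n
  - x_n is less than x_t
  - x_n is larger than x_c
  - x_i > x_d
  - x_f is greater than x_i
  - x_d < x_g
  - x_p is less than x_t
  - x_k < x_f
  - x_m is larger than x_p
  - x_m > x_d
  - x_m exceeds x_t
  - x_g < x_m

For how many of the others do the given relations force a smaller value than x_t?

Directly below x_t: x_p, x_c, x_n.
One step further: x_g (4 so far).
One step further: x_d (5 so far).
Nothing else is reachable below x_t; 5 in all.

5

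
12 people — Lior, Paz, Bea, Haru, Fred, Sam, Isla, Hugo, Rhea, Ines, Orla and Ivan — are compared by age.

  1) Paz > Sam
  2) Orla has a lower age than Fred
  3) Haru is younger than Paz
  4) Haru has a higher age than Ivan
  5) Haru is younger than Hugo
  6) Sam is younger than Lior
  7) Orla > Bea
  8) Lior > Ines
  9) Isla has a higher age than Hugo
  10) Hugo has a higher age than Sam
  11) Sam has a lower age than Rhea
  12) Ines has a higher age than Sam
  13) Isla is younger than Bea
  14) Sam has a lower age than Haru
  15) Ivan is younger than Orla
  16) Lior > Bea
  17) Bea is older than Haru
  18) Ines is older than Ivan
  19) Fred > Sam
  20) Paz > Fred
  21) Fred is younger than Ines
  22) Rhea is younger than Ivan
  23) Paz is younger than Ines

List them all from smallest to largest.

Nothing is placed below Sam, so it is least; from there Sam < Rhea; Rhea < Ivan; Ivan < Haru; Haru < Hugo; Hugo < Isla; Isla < Bea; Bea < Orla; Orla < Fred; Fred < Paz; Paz < Ines; Ines < Lior, each given directly.

Sam < Rhea < Ivan < Haru < Hugo < Isla < Bea < Orla < Fred < Paz < Ines < Lior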